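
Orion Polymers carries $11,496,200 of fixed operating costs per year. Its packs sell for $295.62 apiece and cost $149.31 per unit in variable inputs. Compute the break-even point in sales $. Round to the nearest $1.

CM per unit = $295.62 − $149.31 = $146.31; CM ratio = $146.31 / $295.62 = 0.4949.
Break-even sales = FC ÷ CM ratio = $11,496,200 × $295.62 / $146.31 = $23,228,123.

$23,228,123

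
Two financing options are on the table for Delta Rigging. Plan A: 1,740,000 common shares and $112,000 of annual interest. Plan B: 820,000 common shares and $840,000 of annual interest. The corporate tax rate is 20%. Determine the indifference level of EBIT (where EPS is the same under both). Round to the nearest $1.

At indifference, (EBIT − 112,000)(1 − t)/1,740,000 = (EBIT − 840,000)(1 − t)/820,000.
Cancelling (1 − t) and cross-multiplying: 820,000·(EBIT − 112,000) = 1,740,000·(EBIT − 840,000).
Solving, EBIT = (840,000·1,740,000 − 112,000·820,000) / (1,740,000 − 820,000) = 1,369,760,000,000 / 920,000 = 1,488,869.57.

$1,488,870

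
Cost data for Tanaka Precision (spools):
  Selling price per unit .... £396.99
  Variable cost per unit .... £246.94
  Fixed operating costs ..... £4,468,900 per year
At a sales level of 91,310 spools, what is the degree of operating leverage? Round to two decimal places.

At 91,310 units, contribution = 91,310 × £150.05 = £13,701,065.50.
Operating income = contribution − fixed costs = £13,701,065.50 − £4,468,900 = £9,232,165.50.
DOL = contribution ÷ EBIT = £13,701,065.50 ÷ £9,232,165.50 = 1.4841.

1.48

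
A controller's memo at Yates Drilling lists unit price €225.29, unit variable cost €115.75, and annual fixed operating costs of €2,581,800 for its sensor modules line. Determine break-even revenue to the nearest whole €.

€5,309,966

CM per unit = €225.29 − €115.75 = €109.54; CM ratio = €109.54 / €225.29 = 0.4862.
Break-even revenue = fixed costs × price ÷ CM = €2,581,800 × €225.29 ÷ €109.54 = €5,309,966.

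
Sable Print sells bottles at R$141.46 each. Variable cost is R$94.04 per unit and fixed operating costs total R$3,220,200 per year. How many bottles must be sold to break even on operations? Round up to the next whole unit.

Contribution margin per unit = R$141.46 − R$94.04 = R$47.42.
Units to break even: R$3,220,200 ÷ R$47.42 = 67,908.06, rounded up to 67,909.

67,909 bottles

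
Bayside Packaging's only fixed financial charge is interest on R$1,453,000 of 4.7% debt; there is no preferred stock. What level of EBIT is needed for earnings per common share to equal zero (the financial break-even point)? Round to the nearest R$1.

R$68,291

Annual interest = 4.7% × R$1,453,000 = R$68,291.00.
Without preferred stock the financial break-even is simply EBIT = interest = R$68,291.00.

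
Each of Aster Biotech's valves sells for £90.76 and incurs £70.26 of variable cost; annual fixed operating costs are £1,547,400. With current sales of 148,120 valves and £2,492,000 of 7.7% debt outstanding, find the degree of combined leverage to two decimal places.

Total contribution margin = 148,120 × £20.50 = £3,036,460.00.
EBIT = £3,036,460.00 − £1,547,400 = £1,489,060.00. Interest = £191,884.00.
DOL = £3,036,460.00 ÷ £1,489,060.00 = 2.0392; DFL = £1,489,060.00 ÷ £1,297,176.00 = 1.1479.
DCL = DOL × DFL = 2.0392 × 1.1479 = 2.3408.

2.34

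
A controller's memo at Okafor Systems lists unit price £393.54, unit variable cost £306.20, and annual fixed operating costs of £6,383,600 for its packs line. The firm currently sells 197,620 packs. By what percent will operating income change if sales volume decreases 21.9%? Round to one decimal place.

-34.8%

Total contribution margin = 197,620 × £87.34 = £17,260,130.80.
Operating income = contribution − fixed costs = £17,260,130.80 − £6,383,600 = £10,876,530.80.
So DOL = total CM / EBIT = £17,260,130.80 / £10,876,530.80 = 1.5869.
Operating income changes by 1.5869 × -21.9% = -34.8%.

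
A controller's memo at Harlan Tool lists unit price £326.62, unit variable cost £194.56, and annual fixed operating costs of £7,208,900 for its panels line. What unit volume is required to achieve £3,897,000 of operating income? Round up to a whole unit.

84,098 panels

Each unit contributes £326.62 − £194.56 = £132.06.
Need Q such that Q × £132.06 − £7,208,900 = £3,897,000, i.e. Q = £11,105,900 / £132.06 = 84,097.38 → 84,098.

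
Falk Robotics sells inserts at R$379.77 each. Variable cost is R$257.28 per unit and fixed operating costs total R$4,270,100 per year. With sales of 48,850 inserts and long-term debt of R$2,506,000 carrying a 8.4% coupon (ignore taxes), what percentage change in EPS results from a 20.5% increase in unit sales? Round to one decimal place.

+81.6%

Total contribution margin = 48,850 × R$122.49 = R$5,983,636.50.
Subtracting fixed costs: EBIT = R$5,983,636.50 − R$4,270,100 = R$1,713,536.50.
After interest of R$210,504.00, pre-tax earnings = R$1,503,032.50.
Degree of combined leverage = contribution ÷ (EBIT − I) = R$5,983,636.50 ÷ R$1,503,032.50 = 3.9810.
EPS therefore changes by 3.9810 × (+20.5%) = +81.6%.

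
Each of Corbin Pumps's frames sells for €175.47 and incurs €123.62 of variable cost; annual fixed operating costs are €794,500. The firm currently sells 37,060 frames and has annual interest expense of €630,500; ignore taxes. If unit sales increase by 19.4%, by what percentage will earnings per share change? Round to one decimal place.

At 37,060 units, contribution = 37,060 × €51.85 = €1,921,561.00.
Subtracting fixed costs: EBIT = €1,921,561.00 − €794,500 = €1,127,061.00.
Interest = €630,500.00, so EBIT − I = €496,561.00.
Degree of combined leverage = contribution ÷ (EBIT − I) = €1,921,561.00 ÷ €496,561.00 = 3.8697.
EPS therefore changes by 3.8697 × (+19.4%) = +75.1%.

+75.1%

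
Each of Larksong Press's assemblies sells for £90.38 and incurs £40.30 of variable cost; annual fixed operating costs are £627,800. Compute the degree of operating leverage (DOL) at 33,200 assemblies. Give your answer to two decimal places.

Total contribution margin = 33,200 × £50.08 = £1,662,656.00.
Operating income = contribution − fixed costs = £1,662,656.00 − £627,800 = £1,034,856.00.
So DOL = total CM / EBIT = £1,662,656.00 / £1,034,856.00 = 1.6067.

1.61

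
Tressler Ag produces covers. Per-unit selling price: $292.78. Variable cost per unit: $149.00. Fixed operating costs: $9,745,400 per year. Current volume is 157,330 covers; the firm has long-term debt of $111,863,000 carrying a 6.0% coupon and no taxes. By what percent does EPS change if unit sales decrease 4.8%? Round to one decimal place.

-17.6%

Contribution at this volume is 157,330 × $143.78 = $22,620,907.40.
EBIT = $22,620,907.40 − $9,745,400 = $12,875,507.40.
Interest = $6,711,780.00, so EBIT − I = $6,163,727.40.
Degree of combined leverage = contribution ÷ (EBIT − I) = $22,620,907.40 ÷ $6,163,727.40 = 3.6700.
%ΔEPS = DCL × %ΔSales = 3.6700 × -4.8% = -17.6%.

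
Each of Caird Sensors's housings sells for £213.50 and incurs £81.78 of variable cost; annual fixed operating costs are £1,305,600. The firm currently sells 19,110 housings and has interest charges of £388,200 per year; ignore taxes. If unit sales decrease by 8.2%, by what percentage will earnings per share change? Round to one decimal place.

Total contribution margin = 19,110 × £131.72 = £2,517,169.20.
EBIT = £2,517,169.20 − £1,305,600 = £1,211,569.20.
After interest of £388,200.00, pre-tax earnings = £823,369.20.
Degree of combined leverage = contribution ÷ (EBIT − I) = £2,517,169.20 ÷ £823,369.20 = 3.0572.
%ΔEPS = DCL × %ΔSales = 3.0572 × -8.2% = -25.1%.

-25.1%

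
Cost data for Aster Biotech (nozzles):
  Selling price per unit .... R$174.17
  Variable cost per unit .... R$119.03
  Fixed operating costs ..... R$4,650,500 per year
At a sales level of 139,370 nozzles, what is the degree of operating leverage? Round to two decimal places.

Contribution at this volume is 139,370 × R$55.14 = R$7,684,861.80.
Subtracting fixed costs: EBIT = R$7,684,861.80 − R$4,650,500 = R$3,034,361.80.
DOL = contribution ÷ EBIT = R$7,684,861.80 ÷ R$3,034,361.80 = 2.5326.

2.53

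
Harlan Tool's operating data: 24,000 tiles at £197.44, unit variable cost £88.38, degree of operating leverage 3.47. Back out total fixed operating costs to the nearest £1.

£1,863,135

At 24,000 units, contribution = 24,000 × £109.06 = £2,617,440.00.
Since DOL = CM ÷ EBIT, EBIT = £2,617,440.00 ÷ 3.47 = £754,305.48.
Fixed costs = CM − EBIT = £2,617,440.00 − £754,305.48 = £1,863,135.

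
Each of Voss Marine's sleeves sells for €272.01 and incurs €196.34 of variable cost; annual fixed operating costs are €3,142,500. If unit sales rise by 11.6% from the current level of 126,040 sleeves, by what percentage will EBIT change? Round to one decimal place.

+17.3%

Total contribution margin = 126,040 × €75.67 = €9,537,446.80.
EBIT = €9,537,446.80 − €3,142,500 = €6,394,946.80.
So DOL = total CM / EBIT = €9,537,446.80 / €6,394,946.80 = 1.4914.
Operating income changes by 1.4914 × +11.6% = +17.3%.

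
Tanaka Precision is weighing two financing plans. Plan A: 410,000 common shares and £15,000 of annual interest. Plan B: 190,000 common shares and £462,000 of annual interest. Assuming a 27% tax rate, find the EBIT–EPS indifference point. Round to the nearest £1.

£848,045

At indifference, (EBIT − 15,000)(1 − t)/410,000 = (EBIT − 462,000)(1 − t)/190,000.
The (1 − t) factor cancels: (EBIT − 15,000) × 190,000 = (EBIT − 462,000) × 410,000.
EBIT × (410,000 − 190,000) = 462,000 × 410,000 − 15,000 × 190,000 = 186,570,000,000, so EBIT = 186,570,000,000 ÷ 220,000 = 848,045.45.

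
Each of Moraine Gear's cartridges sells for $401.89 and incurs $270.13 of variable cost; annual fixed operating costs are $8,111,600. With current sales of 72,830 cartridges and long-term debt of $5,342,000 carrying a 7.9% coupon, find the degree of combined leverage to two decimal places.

At 72,830 units, contribution = 72,830 × $131.76 = $9,596,080.80.
EBIT = $9,596,080.80 − $8,111,600 = $1,484,480.80. Interest = $422,018.00, so EBIT − I = $1,062,462.80.
DCL = contribution ÷ (EBIT − I) = $9,596,080.80 ÷ $1,062,462.80 = 9.0319.

9.03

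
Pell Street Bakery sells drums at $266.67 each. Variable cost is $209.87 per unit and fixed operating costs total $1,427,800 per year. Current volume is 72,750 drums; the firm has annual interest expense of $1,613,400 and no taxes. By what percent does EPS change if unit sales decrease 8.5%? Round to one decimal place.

-32.2%

Contribution at this volume is 72,750 × $56.80 = $4,132,200.00.
EBIT = $4,132,200.00 − $1,427,800 = $2,704,400.00.
After interest of $1,613,400.00, pre-tax earnings = $1,091,000.00.
Degree of combined leverage = contribution ÷ (EBIT − I) = $4,132,200.00 ÷ $1,091,000.00 = 3.7875.
EPS therefore changes by 3.7875 × (-8.5%) = -32.2%.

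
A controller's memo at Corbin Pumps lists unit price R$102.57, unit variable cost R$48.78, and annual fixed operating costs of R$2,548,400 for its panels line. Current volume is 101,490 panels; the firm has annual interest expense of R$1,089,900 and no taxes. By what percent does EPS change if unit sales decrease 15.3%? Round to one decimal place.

At 101,490 units, contribution = 101,490 × R$53.79 = R$5,459,147.10.
EBIT = R$5,459,147.10 − R$2,548,400 = R$2,910,747.10.
Interest = R$1,089,900.00, so EBIT − I = R$1,820,847.10.
DCL = total CM / (EBIT − I) = R$5,459,147.10 / R$1,820,847.10 = 2.9981.
EPS therefore changes by 2.9981 × (-15.3%) = -45.9%.

-45.9%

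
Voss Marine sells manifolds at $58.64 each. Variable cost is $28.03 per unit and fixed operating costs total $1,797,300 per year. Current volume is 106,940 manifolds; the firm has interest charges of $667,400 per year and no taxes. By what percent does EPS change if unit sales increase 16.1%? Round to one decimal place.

+65.2%

Contribution at this volume is 106,940 × $30.61 = $3,273,433.40.
Operating income = contribution − fixed costs = $3,273,433.40 − $1,797,300 = $1,476,133.40.
After interest of $667,400.00, pre-tax earnings = $808,733.40.
DCL = total CM / (EBIT − I) = $3,273,433.40 / $808,733.40 = 4.0476.
%ΔEPS = DCL × %ΔSales = 4.0476 × +16.1% = +65.2%.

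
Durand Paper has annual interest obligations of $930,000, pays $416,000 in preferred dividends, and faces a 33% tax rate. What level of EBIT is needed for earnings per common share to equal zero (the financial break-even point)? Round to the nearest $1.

Preferred dividends are paid after tax, so their pre-tax equivalent is $416,000 ÷ (1 − 0.33) = $620,895.52.
Financial break-even EBIT = interest + D_p ÷ (1 − t) = $930,000 + $620,895.52 = $1,550,895.52.

$1,550,896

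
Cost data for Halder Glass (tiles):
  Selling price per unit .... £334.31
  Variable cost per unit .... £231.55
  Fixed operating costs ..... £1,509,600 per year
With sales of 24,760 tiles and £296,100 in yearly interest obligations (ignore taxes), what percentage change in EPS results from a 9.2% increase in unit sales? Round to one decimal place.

At 24,760 units, contribution = 24,760 × £102.76 = £2,544,337.60.
Operating income = contribution − fixed costs = £2,544,337.60 − £1,509,600 = £1,034,737.60.
After interest of £296,100.00, pre-tax earnings = £738,637.60.
Degree of combined leverage = contribution ÷ (EBIT − I) = £2,544,337.60 ÷ £738,637.60 = 3.4446.
%ΔEPS = DCL × %ΔSales = 3.4446 × +9.2% = +31.7%.

+31.7%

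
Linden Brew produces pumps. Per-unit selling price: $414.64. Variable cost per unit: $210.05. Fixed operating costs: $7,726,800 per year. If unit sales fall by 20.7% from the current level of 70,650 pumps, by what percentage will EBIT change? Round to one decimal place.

-44.5%

At 70,650 units, contribution = 70,650 × $204.59 = $14,454,283.50.
EBIT = $14,454,283.50 − $7,726,800 = $6,727,483.50.
So DOL = total CM / EBIT = $14,454,283.50 / $6,727,483.50 = 2.1485.
So EBIT moves 2.1485 × (-20.7%) = -44.5%.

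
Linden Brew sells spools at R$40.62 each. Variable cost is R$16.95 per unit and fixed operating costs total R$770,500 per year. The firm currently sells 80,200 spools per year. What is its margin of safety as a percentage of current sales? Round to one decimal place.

Unit CM = price − variable cost = R$40.62 − R$16.95 = R$23.67. Break-even units = R$770,500 ÷ R$23.67 = 32,551.75; break-even revenue = 32,551.75 × R$40.62 = R$1,322,252.22.
Current sales = 80,200 × R$40.62 = R$3,257,724.00.
Margin of safety = (R$3,257,724.00 − R$1,322,252.22) ÷ R$3,257,724.00 = 59.4%.

59.4%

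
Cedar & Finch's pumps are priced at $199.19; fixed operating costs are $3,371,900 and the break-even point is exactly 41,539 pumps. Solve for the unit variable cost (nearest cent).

$118.02

Contribution per unit must be FC / Q = $3,371,900 / 41,539 = $81.1743.
Variable cost per unit = $199.19 − $81.1743 = $118.02.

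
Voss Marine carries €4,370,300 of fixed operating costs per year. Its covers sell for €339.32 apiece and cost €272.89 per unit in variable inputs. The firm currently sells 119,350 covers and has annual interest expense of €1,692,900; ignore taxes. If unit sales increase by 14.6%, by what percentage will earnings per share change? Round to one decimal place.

Contribution at this volume is 119,350 × €66.43 = €7,928,420.50.
EBIT = €7,928,420.50 − €4,370,300 = €3,558,120.50.
Interest = €1,692,900.00, so EBIT − I = €1,865,220.50.
Degree of combined leverage = contribution ÷ (EBIT − I) = €7,928,420.50 ÷ €1,865,220.50 = 4.2507.
EPS therefore changes by 4.2507 × (+14.6%) = +62.1%.

+62.1%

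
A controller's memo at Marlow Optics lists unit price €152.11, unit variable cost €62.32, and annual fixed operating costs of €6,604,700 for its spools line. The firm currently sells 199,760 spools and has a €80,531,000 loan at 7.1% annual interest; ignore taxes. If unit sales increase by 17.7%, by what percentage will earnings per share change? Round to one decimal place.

+56.6%

At 199,760 units, contribution = 199,760 × €89.79 = €17,936,450.40.
EBIT = €17,936,450.40 − €6,604,700 = €11,331,750.40.
After interest of €5,717,701.00, pre-tax earnings = €5,614,049.40.
Degree of combined leverage = contribution ÷ (EBIT − I) = €17,936,450.40 ÷ €5,614,049.40 = 3.1949.
%ΔEPS = DCL × %ΔSales = 3.1949 × +17.7% = +56.6%.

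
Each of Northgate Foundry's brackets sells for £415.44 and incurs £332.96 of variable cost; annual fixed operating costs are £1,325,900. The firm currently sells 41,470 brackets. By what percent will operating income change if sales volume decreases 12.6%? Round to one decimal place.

Contribution at this volume is 41,470 × £82.48 = £3,420,445.60.
EBIT = £3,420,445.60 − £1,325,900 = £2,094,545.60.
So DOL = total CM / EBIT = £3,420,445.60 / £2,094,545.60 = 1.6330.
So EBIT moves 1.6330 × (-12.6%) = -20.6%.

-20.6%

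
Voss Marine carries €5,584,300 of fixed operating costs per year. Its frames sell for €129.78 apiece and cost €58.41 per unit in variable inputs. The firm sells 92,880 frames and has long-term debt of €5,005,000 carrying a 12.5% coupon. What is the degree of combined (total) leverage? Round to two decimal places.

15.82

At 92,880 units, contribution = 92,880 × €71.37 = €6,628,845.60.
EBIT = €6,628,845.60 − €5,584,300 = €1,044,545.60. Interest = €625,625.00, so EBIT − I = €418,920.60.
Degree of total leverage = total CM / (EBIT − interest) = €6,628,845.60 / €418,920.60 = 15.8236.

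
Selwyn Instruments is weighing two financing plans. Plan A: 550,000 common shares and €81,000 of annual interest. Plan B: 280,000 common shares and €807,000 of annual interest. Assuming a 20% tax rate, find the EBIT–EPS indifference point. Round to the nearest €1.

Set EPS_A = EPS_B: (EBIT − €81,000)(1 − 0.20) ÷ 550,000 = (EBIT − €807,000)(1 − 0.20) ÷ 280,000.
The (1 − t) factor cancels: (EBIT − 81,000) × 280,000 = (EBIT − 807,000) × 550,000.
Solving, EBIT = (807,000·550,000 − 81,000·280,000) / (550,000 − 280,000) = 421,170,000,000 / 270,000 = 1,559,888.89.

€1,559,889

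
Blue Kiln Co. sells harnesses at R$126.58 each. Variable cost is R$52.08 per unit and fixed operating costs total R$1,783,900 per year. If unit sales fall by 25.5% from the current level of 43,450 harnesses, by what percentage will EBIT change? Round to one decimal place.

-56.8%

Total contribution margin = 43,450 × R$74.50 = R$3,237,025.00.
Subtracting fixed costs: EBIT = R$3,237,025.00 − R$1,783,900 = R$1,453,125.00.
DOL = contribution ÷ EBIT = R$3,237,025.00 ÷ R$1,453,125.00 = 2.2276.
So EBIT moves 2.2276 × (-25.5%) = -56.8%.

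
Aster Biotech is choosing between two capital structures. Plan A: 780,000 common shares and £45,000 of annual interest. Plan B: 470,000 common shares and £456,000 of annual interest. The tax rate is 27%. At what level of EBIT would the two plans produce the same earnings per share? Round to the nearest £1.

Set EPS_A = EPS_B: (EBIT − £45,000)(1 − 0.27) ÷ 780,000 = (EBIT − £456,000)(1 − 0.27) ÷ 470,000.
The (1 − t) factor cancels: (EBIT − 45,000) × 470,000 = (EBIT − 456,000) × 780,000.
Solving, EBIT = (456,000·780,000 − 45,000·470,000) / (780,000 − 470,000) = 334,530,000,000 / 310,000 = 1,079,129.03.

£1,079,129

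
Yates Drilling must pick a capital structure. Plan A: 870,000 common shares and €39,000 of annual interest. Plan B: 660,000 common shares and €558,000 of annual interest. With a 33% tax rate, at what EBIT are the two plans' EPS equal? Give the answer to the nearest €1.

€2,189,143

Set EPS_A = EPS_B: (EBIT − €39,000)(1 − 0.33) ÷ 870,000 = (EBIT − €558,000)(1 − 0.33) ÷ 660,000.
The (1 − t) factor cancels: (EBIT − 39,000) × 660,000 = (EBIT − 558,000) × 870,000.
EBIT × (870,000 − 660,000) = 558,000 × 870,000 − 39,000 × 660,000 = 459,720,000,000, so EBIT = 459,720,000,000 ÷ 210,000 = 2,189,142.86.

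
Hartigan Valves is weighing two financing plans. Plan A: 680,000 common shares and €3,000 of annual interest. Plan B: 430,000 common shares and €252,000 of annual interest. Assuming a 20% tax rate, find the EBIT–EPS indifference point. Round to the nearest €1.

€680,280

At indifference, (EBIT − 3,000)(1 − t)/680,000 = (EBIT − 252,000)(1 − t)/430,000.
The (1 − t) factor cancels: (EBIT − 3,000) × 430,000 = (EBIT − 252,000) × 680,000.
EBIT × (680,000 − 430,000) = 252,000 × 680,000 − 3,000 × 430,000 = 170,070,000,000, so EBIT = 170,070,000,000 ÷ 250,000 = 680,280.00.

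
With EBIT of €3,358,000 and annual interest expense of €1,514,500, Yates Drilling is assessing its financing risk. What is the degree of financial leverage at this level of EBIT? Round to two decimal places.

Annual interest charges come to €1,514,500.00.
DFL = EBIT ÷ (EBIT − I) = €3,358,000 ÷ (€3,358,000 − €1,514,500.00) = €3,358,000 ÷ €1,843,500.00 = 1.8215.

1.82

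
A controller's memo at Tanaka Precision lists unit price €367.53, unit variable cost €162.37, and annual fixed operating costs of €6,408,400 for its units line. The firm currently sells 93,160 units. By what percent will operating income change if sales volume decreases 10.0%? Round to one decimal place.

-15.0%

Total contribution margin = 93,160 × €205.16 = €19,112,705.60.
Subtracting fixed costs: EBIT = €19,112,705.60 − €6,408,400 = €12,704,305.60.
Degree of operating leverage = €19,112,705.60 / €12,704,305.60 = 1.5044.
Operating income changes by 1.5044 × -10.0% = -15.0%.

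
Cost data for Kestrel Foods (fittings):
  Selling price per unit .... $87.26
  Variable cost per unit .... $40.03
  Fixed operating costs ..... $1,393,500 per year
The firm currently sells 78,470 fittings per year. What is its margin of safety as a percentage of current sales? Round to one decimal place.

62.4%

Each unit contributes $87.26 − $40.03 = $47.23. Break-even units = $1,393,500 ÷ $47.23 = 29,504.55; break-even revenue = 29,504.55 × $87.26 = $2,574,567.22.
Actual sales revenue = 78,470 × $87.26 = $6,847,292.20.
Margin of safety = ($6,847,292.20 − $2,574,567.22) ÷ $6,847,292.20 = 62.4%.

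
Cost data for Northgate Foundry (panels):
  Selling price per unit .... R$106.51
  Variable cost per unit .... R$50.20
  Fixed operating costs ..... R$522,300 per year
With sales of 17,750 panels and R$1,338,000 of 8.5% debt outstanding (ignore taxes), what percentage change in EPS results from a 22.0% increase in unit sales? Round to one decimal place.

At 17,750 units, contribution = 17,750 × R$56.31 = R$999,502.50.
EBIT = R$999,502.50 − R$522,300 = R$477,202.50.
Interest = R$113,730.00, so EBIT − I = R$363,472.50.
DCL = total CM / (EBIT − I) = R$999,502.50 / R$363,472.50 = 2.7499.
EPS therefore changes by 2.7499 × (+22.0%) = +60.5%.

+60.5%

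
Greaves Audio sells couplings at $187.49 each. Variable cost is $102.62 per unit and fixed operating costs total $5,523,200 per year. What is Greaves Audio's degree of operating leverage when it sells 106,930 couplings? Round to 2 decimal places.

Total contribution margin = 106,930 × $84.87 = $9,075,149.10.
Operating income = contribution − fixed costs = $9,075,149.10 − $5,523,200 = $3,551,949.10.
Degree of operating leverage = $9,075,149.10 / $3,551,949.10 = 2.5550.

2.55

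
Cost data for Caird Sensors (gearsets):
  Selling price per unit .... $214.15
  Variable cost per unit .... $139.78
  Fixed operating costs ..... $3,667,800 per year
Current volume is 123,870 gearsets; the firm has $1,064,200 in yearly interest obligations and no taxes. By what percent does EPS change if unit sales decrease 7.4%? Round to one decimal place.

-15.2%

Contribution at this volume is 123,870 × $74.37 = $9,212,211.90.
EBIT = $9,212,211.90 − $3,667,800 = $5,544,411.90.
After interest of $1,064,200.00, pre-tax earnings = $4,480,211.90.
DCL = total CM / (EBIT − I) = $9,212,211.90 / $4,480,211.90 = 2.0562.
%ΔEPS = DCL × %ΔSales = 2.0562 × -7.4% = -15.2%.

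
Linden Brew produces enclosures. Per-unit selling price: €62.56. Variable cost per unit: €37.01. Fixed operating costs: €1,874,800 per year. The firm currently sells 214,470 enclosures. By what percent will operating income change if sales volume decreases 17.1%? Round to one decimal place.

-26.0%

Contribution at this volume is 214,470 × €25.55 = €5,479,708.50.
Subtracting fixed costs: EBIT = €5,479,708.50 − €1,874,800 = €3,604,908.50.
So DOL = total CM / EBIT = €5,479,708.50 / €3,604,908.50 = 1.5201.
So EBIT moves 1.5201 × (-17.1%) = -26.0%.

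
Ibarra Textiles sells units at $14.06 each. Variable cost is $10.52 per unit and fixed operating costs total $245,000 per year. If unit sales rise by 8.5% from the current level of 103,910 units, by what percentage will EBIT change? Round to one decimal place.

Total contribution margin = 103,910 × $3.54 = $367,841.40.
EBIT = $367,841.40 − $245,000 = $122,841.40.
Degree of operating leverage = $367,841.40 / $122,841.40 = 2.9944.
%ΔEBIT = DOL × %ΔSales = 2.9944 × +8.5% = +25.5%.

+25.5%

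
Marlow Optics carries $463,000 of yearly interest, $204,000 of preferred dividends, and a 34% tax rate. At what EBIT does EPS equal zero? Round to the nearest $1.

$772,091

Preferred dividends are paid after tax, so their pre-tax equivalent is $204,000 ÷ (1 − 0.34) = $309,090.91.
EPS = 0 when EBIT covers interest plus the pre-tax preferred burden: $463,000 + $309,090.91 = $772,090.91.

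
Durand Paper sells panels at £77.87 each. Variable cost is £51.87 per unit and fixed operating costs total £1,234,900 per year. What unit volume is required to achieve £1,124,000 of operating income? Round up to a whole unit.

90,727 panels

Unit CM = price − variable cost = £77.87 − £51.87 = £26.00.
Units = (FC + target) / CM = (£1,234,900 + £1,124,000) / £26.00 = 90,726.92, so 90,727 panels.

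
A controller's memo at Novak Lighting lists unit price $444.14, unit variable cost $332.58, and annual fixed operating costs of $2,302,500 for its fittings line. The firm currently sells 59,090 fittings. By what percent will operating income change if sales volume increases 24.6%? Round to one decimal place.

+37.8%

At 59,090 units, contribution = 59,090 × $111.56 = $6,592,080.40.
EBIT = $6,592,080.40 − $2,302,500 = $4,289,580.40.
DOL = contribution ÷ EBIT = $6,592,080.40 ÷ $4,289,580.40 = 1.5368.
Operating income changes by 1.5368 × +24.6% = +37.8%.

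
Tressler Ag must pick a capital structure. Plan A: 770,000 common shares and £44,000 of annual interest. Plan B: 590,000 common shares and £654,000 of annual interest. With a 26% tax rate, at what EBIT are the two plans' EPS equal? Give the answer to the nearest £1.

£2,653,444

At indifference, (EBIT − 44,000)(1 − t)/770,000 = (EBIT − 654,000)(1 − t)/590,000.
Cancelling (1 − t) and cross-multiplying: 590,000·(EBIT − 44,000) = 770,000·(EBIT − 654,000).
EBIT × (770,000 − 590,000) = 654,000 × 770,000 − 44,000 × 590,000 = 477,620,000,000, so EBIT = 477,620,000,000 ÷ 180,000 = 2,653,444.44.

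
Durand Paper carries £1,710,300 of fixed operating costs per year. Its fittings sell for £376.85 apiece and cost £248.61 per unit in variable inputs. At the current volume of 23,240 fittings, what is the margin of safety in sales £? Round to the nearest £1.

£3,732,054

Each unit contributes £376.85 − £248.61 = £128.24. Break-even units = £1,710,300 ÷ £128.24 = 13,336.71; break-even revenue = 13,336.71 × £376.85 = £5,025,940.07.
Actual sales revenue = 23,240 × £376.85 = £8,757,994.00.
Margin of safety = £8,757,994.00 − £5,025,940.07 = £3,732,054.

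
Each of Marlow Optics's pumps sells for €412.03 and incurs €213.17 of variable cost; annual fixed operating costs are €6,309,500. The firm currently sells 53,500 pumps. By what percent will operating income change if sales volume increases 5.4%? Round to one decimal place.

+13.3%

At 53,500 units, contribution = 53,500 × €198.86 = €10,639,010.00.
Operating income = contribution − fixed costs = €10,639,010.00 − €6,309,500 = €4,329,510.00.
Degree of operating leverage = €10,639,010.00 / €4,329,510.00 = 2.4573.
%ΔEBIT = DOL × %ΔSales = 2.4573 × +5.4% = +13.3%.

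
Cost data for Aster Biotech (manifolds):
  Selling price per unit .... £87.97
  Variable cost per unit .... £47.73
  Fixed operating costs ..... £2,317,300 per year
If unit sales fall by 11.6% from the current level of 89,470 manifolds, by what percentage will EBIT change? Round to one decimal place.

At 89,470 units, contribution = 89,470 × £40.24 = £3,600,272.80.
Operating income = contribution − fixed costs = £3,600,272.80 − £2,317,300 = £1,282,972.80.
Degree of operating leverage = £3,600,272.80 / £1,282,972.80 = 2.8062.
Operating income changes by 2.8062 × -11.6% = -32.6%.

-32.6%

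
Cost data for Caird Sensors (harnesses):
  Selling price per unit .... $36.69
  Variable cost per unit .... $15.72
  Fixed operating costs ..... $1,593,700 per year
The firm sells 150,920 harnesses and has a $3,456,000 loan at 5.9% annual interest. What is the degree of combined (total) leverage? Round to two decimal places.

Contribution at this volume is 150,920 × $20.97 = $3,164,792.40.
Operating income = contribution − fixed costs = $3,164,792.40 − $1,593,700 = $1,571,092.40. Interest = $203,904.00.
DOL = $3,164,792.40 ÷ $1,571,092.40 = 2.0144; DFL = $1,571,092.40 ÷ $1,367,188.40 = 1.1491.
DCL = DOL × DFL = 2.0144 × 1.1491 = 2.3147.

2.31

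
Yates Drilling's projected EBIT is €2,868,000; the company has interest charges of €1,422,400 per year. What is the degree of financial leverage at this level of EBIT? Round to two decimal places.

1.98

Annual interest charges come to €1,422,400.00.
DFL = EBIT ÷ (EBIT − I) = €2,868,000 ÷ (€2,868,000 − €1,422,400.00) = €2,868,000 ÷ €1,445,600.00 = 1.9840.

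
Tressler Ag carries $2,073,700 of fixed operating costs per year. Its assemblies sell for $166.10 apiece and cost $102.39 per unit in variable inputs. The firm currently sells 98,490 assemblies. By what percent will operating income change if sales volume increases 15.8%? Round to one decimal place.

Total contribution margin = 98,490 × $63.71 = $6,274,797.90.
Operating income = contribution − fixed costs = $6,274,797.90 − $2,073,700 = $4,201,097.90.
Degree of operating leverage = $6,274,797.90 / $4,201,097.90 = 1.4936.
So EBIT moves 1.4936 × (+15.8%) = +23.6%.

+23.6%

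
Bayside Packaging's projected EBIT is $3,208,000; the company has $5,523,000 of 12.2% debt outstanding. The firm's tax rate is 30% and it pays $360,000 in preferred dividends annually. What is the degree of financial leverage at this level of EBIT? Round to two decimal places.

Interest = $673,806.00.
Preferred dividends grossed up pre-tax: $360,000 / (1 − 0.30) = $514,285.71.
DFL = EBIT ÷ [EBIT − I − D_p/(1−t)] = $3,208,000 ÷ [$3,208,000 − $673,806.00 − $514,285.71] = $3,208,000 ÷ $2,019,908.29 = 1.5882.

1.59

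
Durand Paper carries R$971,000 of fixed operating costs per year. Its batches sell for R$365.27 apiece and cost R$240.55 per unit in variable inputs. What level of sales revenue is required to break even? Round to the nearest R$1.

R$2,843,787

Contribution margin per unit = R$365.27 − R$240.55 = R$124.72, a CM ratio of R$124.72 ÷ R$365.27 = 0.3414.
Break-even sales = FC ÷ CM ratio = R$971,000 × R$365.27 / R$124.72 = R$2,843,787.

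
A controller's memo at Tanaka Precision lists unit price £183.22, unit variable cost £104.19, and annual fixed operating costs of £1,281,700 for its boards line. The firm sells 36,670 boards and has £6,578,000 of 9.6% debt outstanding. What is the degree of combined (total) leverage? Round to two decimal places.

Contribution at this volume is 36,670 × £79.03 = £2,898,030.10.
EBIT = £2,898,030.10 − £1,281,700 = £1,616,330.10. Interest = £631,488.00, so EBIT − I = £984,842.10.
Degree of total leverage = total CM / (EBIT − interest) = £2,898,030.10 / £984,842.10 = 2.9426.

2.94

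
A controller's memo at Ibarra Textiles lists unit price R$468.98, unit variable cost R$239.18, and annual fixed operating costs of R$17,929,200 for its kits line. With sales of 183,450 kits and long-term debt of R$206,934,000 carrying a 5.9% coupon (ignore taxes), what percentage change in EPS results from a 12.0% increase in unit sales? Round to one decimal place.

At 183,450 units, contribution = 183,450 × R$229.80 = R$42,156,810.00.
EBIT = R$42,156,810.00 − R$17,929,200 = R$24,227,610.00.
Interest = R$12,209,106.00, so EBIT − I = R$12,018,504.00.
Degree of combined leverage = contribution ÷ (EBIT − I) = R$42,156,810.00 ÷ R$12,018,504.00 = 3.5077.
%ΔEPS = DCL × %ΔSales = 3.5077 × +12.0% = +42.1%.

+42.1%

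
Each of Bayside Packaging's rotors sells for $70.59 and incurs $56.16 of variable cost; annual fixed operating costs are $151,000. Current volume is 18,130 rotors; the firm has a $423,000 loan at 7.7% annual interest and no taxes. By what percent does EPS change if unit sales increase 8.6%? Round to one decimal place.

+28.8%

Contribution at this volume is 18,130 × $14.43 = $261,615.90.
EBIT = $261,615.90 − $151,000 = $110,615.90.
After interest of $32,571.00, pre-tax earnings = $78,044.90.
DCL = total CM / (EBIT − I) = $261,615.90 / $78,044.90 = 3.3521.
%ΔEPS = DCL × %ΔSales = 3.3521 × +8.6% = +28.8%.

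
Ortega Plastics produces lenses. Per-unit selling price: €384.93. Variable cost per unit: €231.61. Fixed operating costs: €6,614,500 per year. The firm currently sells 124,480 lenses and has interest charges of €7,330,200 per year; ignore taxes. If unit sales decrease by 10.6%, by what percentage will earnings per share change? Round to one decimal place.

-39.4%

Contribution at this volume is 124,480 × €153.32 = €19,085,273.60.
Operating income = contribution − fixed costs = €19,085,273.60 − €6,614,500 = €12,470,773.60.
After interest of €7,330,200.00, pre-tax earnings = €5,140,573.60.
DCL = total CM / (EBIT − I) = €19,085,273.60 / €5,140,573.60 = 3.7127.
%ΔEPS = DCL × %ΔSales = 3.7127 × -10.6% = -39.4%.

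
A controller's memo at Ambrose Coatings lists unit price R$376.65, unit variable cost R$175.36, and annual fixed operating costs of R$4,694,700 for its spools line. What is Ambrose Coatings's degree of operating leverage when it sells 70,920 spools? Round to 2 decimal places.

1.49

Contribution at this volume is 70,920 × R$201.29 = R$14,275,486.80.
EBIT = R$14,275,486.80 − R$4,694,700 = R$9,580,786.80.
Degree of operating leverage = R$14,275,486.80 / R$9,580,786.80 = 1.4900.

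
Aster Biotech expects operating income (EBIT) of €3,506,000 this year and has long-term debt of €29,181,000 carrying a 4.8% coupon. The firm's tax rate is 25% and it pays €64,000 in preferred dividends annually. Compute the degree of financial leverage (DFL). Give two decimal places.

Interest = €1,400,688.00.
Preferred dividends grossed up pre-tax: €64,000 / (1 − 0.25) = €85,333.33.
DFL = EBIT ÷ [EBIT − I − D_p/(1−t)] = €3,506,000 ÷ [€3,506,000 − €1,400,688.00 − €85,333.33] = €3,506,000 ÷ €2,019,978.67 = 1.7357.

1.74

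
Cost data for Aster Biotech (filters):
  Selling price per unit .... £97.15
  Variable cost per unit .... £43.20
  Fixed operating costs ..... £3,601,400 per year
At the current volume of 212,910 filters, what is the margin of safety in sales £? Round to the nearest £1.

£14,199,016

Contribution margin per unit = £97.15 − £43.20 = £53.95. Break-even units = £3,601,400 ÷ £53.95 = 66,754.40; break-even revenue = 66,754.40 × £97.15 = £6,485,190.18.
Current sales = 212,910 × £97.15 = £20,684,206.50.
Margin of safety = £20,684,206.50 − £6,485,190.18 = £14,199,016.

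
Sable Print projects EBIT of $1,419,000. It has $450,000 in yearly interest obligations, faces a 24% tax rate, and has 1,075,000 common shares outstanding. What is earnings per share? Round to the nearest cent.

Interest = $450,000.00, so EBT = $1,419,000 − $450,000.00 = $969,000.00.
Net income = $969,000.00 × (1 − 0.24) = $736,440.00.
EPS = $736,440.00 ÷ 1,075,000 = $0.69.

$0.69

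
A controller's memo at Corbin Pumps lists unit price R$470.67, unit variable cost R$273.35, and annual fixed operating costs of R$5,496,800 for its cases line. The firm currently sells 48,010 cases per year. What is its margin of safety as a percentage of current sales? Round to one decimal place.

Unit CM = price − variable cost = R$470.67 − R$273.35 = R$197.32. Break-even units = R$5,496,800 ÷ R$197.32 = 27,857.29; break-even revenue = 27,857.29 × R$470.67 = R$13,111,589.58.
Actual sales revenue = 48,010 × R$470.67 = R$22,596,866.70.
Margin of safety = (R$22,596,866.70 − R$13,111,589.58) ÷ R$22,596,866.70 = 42.0%.

42.0%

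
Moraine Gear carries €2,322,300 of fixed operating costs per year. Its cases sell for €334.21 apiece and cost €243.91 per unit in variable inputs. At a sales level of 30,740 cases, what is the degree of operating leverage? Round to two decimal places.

6.12

Contribution at this volume is 30,740 × €90.30 = €2,775,822.00.
Operating income = contribution − fixed costs = €2,775,822.00 − €2,322,300 = €453,522.00.
So DOL = total CM / EBIT = €2,775,822.00 / €453,522.00 = 6.1206.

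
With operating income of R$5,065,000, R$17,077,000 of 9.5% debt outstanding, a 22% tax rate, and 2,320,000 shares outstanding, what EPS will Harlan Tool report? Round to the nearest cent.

Interest = R$1,622,315.00, so EBT = R$5,065,000 − R$1,622,315.00 = R$3,442,685.00.
Net income = R$3,442,685.00 × (1 − 0.22) = R$2,685,294.30.
EPS = R$2,685,294.30 ÷ 2,320,000 = R$1.16.

R$1.16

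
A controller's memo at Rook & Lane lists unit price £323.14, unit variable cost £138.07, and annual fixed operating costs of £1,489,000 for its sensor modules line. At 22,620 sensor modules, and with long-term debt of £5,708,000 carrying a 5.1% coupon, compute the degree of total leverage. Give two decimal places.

Total contribution margin = 22,620 × £185.07 = £4,186,283.40.
Subtracting fixed costs: EBIT = £4,186,283.40 − £1,489,000 = £2,697,283.40. Interest = £291,108.00.
DOL = £4,186,283.40 ÷ £2,697,283.40 = 1.5520; DFL = £2,697,283.40 ÷ £2,406,175.40 = 1.1210.
DCL = DOL × DFL = 1.5520 × 1.1210 = 1.7398.

1.74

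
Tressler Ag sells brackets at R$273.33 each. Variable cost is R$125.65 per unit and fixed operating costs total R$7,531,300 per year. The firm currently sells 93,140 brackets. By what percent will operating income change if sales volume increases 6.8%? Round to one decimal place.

+15.0%

Contribution at this volume is 93,140 × R$147.68 = R$13,754,915.20.
Operating income = contribution − fixed costs = R$13,754,915.20 − R$7,531,300 = R$6,223,615.20.
DOL = contribution ÷ EBIT = R$13,754,915.20 ÷ R$6,223,615.20 = 2.2101.
So EBIT moves 2.2101 × (+6.8%) = +15.0%.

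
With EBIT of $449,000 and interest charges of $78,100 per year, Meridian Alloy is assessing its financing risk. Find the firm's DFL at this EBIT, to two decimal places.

1.21

Annual interest charges come to $78,100.00.
Degree of financial leverage = EBIT / (EBIT − interest) = $449,000 / $370,900.00 = 1.2106.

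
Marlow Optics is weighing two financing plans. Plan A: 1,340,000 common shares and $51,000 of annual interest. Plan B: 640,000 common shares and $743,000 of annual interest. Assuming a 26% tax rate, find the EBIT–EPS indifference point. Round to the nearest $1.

Set EPS_A = EPS_B: (EBIT − $51,000)(1 − 0.26) ÷ 1,340,000 = (EBIT − $743,000)(1 − 0.26) ÷ 640,000.
The (1 − t) factor cancels: (EBIT − 51,000) × 640,000 = (EBIT − 743,000) × 1,340,000.
EBIT × (1,340,000 − 640,000) = 743,000 × 1,340,000 − 51,000 × 640,000 = 962,980,000,000, so EBIT = 962,980,000,000 ÷ 700,000 = 1,375,685.71.

$1,375,686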